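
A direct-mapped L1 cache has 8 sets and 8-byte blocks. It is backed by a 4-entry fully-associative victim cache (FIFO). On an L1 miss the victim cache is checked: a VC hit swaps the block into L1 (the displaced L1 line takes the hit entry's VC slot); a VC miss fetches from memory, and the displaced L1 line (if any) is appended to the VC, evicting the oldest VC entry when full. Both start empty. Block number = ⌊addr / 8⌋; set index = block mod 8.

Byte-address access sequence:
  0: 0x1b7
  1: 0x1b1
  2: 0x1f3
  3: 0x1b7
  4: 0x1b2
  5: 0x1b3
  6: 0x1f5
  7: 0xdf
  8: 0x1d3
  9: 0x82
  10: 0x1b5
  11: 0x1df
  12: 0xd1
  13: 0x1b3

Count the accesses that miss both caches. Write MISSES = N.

MISSES = 7

  [0] addr=0x1b7 blk=54 s=6: MISS | VC []
  [1] addr=0x1b1 blk=54 s=6: L1-HIT | VC []
  [2] addr=0x1f3 blk=62 s=6: MISS | VC [54]
  [3] addr=0x1b7 blk=54 s=6: VC-HIT | VC [62]
  [4] addr=0x1b2 blk=54 s=6: L1-HIT | VC [62]
  [5] addr=0x1b3 blk=54 s=6: L1-HIT | VC [62]
  [6] addr=0x1f5 blk=62 s=6: VC-HIT | VC [54]
  [7] addr=0xdf blk=27 s=3: MISS | VC [54]
  [8] addr=0x1d3 blk=58 s=2: MISS | VC [54]
  [9] addr=0x82 blk=16 s=0: MISS | VC [54]
  [10] addr=0x1b5 blk=54 s=6: VC-HIT | VC [62]
  [11] addr=0x1df blk=59 s=3: MISS | VC [62, 27]
  [12] addr=0xd1 blk=26 s=2: MISS | VC [62, 27, 58]
  [13] addr=0x1b3 blk=54 s=6: L1-HIT | VC [62, 27, 58]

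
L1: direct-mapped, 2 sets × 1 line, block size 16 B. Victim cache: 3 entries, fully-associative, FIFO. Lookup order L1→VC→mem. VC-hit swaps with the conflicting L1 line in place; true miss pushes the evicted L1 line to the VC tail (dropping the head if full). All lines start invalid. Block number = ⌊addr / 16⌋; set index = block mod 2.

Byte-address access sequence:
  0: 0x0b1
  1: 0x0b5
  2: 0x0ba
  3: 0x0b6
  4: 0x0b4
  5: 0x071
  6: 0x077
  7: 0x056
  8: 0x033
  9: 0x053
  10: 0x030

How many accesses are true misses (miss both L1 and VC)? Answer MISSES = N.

  [0] addr=0xb1 blk=11 s=1: MISS | VC []
  [1] addr=0xb5 blk=11 s=1: L1-HIT | VC []
  [2] addr=0xba blk=11 s=1: L1-HIT | VC []
  [3] addr=0xb6 blk=11 s=1: L1-HIT | VC []
  [4] addr=0xb4 blk=11 s=1: L1-HIT | VC []
  [5] addr=0x71 blk=7 s=1: MISS | VC [11]
  [6] addr=0x77 blk=7 s=1: L1-HIT | VC [11]
  [7] addr=0x56 blk=5 s=1: MISS | VC [11, 7]
  [8] addr=0x33 blk=3 s=1: MISS | VC [11, 7, 5]
  [9] addr=0x53 blk=5 s=1: VC-HIT | VC [11, 7, 3]
  [10] addr=0x30 blk=3 s=1: VC-HIT | VC [11, 7, 5]

MISSES = 4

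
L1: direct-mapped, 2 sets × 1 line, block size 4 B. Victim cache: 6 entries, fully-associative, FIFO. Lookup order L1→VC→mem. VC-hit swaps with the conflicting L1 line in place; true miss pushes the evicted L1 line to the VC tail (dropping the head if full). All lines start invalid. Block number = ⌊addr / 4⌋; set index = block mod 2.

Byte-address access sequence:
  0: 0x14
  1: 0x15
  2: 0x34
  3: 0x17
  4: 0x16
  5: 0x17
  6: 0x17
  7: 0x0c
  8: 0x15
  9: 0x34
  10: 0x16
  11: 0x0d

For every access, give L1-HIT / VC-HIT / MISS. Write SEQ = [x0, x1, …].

SEQ = [MISS, L1-HIT, MISS, VC-HIT, L1-HIT, L1-HIT, L1-HIT, MISS, VC-HIT, VC-HIT, VC-HIT, VC-HIT]

0: 0x14 (blk 5, set 1) → MISS  vc=[]
1: 0x15 (blk 5, set 1) → L1-HIT  vc=[]
2: 0x34 (blk 13, set 1) → MISS  vc=[5]
3: 0x17 (blk 5, set 1) → VC-HIT  vc=[13]
4: 0x16 (blk 5, set 1) → L1-HIT  vc=[13]
5: 0x17 (blk 5, set 1) → L1-HIT  vc=[13]
6: 0x17 (blk 5, set 1) → L1-HIT  vc=[13]
7: 0xc (blk 3, set 1) → MISS  vc=[13, 5]
8: 0x15 (blk 5, set 1) → VC-HIT  vc=[13, 3]
9: 0x34 (blk 13, set 1) → VC-HIT  vc=[5, 3]
10: 0x16 (blk 5, set 1) → VC-HIT  vc=[13, 3]
11: 0xd (blk 3, set 1) → VC-HIT  vc=[13, 5]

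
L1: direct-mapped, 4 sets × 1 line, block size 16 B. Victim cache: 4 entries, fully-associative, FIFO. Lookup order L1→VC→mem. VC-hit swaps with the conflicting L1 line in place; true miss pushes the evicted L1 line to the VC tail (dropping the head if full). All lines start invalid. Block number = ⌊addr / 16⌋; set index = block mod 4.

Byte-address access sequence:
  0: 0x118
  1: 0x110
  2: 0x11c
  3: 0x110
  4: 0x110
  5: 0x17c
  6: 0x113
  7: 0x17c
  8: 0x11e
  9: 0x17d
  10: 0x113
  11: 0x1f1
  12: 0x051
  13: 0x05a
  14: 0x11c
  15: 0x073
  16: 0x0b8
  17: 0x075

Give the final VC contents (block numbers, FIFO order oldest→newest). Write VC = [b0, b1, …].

VC = [23, 5, 31, 11]

0: 0x118 (blk 17, set 1) → MISS  vc=[]
1: 0x110 (blk 17, set 1) → L1-HIT  vc=[]
2: 0x11c (blk 17, set 1) → L1-HIT  vc=[]
3: 0x110 (blk 17, set 1) → L1-HIT  vc=[]
4: 0x110 (blk 17, set 1) → L1-HIT  vc=[]
5: 0x17c (blk 23, set 3) → MISS  vc=[]
6: 0x113 (blk 17, set 1) → L1-HIT  vc=[]
7: 0x17c (blk 23, set 3) → L1-HIT  vc=[]
8: 0x11e (blk 17, set 1) → L1-HIT  vc=[]
9: 0x17d (blk 23, set 3) → L1-HIT  vc=[]
10: 0x113 (blk 17, set 1) → L1-HIT  vc=[]
11: 0x1f1 (blk 31, set 3) → MISS  vc=[23]
12: 0x51 (blk 5, set 1) → MISS  vc=[23, 17]
13: 0x5a (blk 5, set 1) → L1-HIT  vc=[23, 17]
14: 0x11c (blk 17, set 1) → VC-HIT  vc=[23, 5]
15: 0x73 (blk 7, set 3) → MISS  vc=[23, 5, 31]
16: 0xb8 (blk 11, set 3) → MISS  vc=[23, 5, 31, 7]
17: 0x75 (blk 7, set 3) → VC-HIT  vc=[23, 5, 31, 11]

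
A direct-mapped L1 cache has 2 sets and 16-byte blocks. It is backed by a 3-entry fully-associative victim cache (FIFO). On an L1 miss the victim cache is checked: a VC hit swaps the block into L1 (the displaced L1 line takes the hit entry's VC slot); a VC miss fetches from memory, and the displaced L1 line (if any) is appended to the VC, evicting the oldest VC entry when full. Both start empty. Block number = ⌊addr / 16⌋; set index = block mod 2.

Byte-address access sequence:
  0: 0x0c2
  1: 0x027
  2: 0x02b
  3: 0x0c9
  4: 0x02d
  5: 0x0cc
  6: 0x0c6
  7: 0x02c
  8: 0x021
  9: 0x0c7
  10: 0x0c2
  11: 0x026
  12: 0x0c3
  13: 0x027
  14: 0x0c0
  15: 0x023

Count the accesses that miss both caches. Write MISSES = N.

MISSES = 2

0: 0xc2 (blk 12, set 0) → MISS  vc=[]
1: 0x27 (blk 2, set 0) → MISS  vc=[12]
2: 0x2b (blk 2, set 0) → L1-HIT  vc=[12]
3: 0xc9 (blk 12, set 0) → VC-HIT  vc=[2]
4: 0x2d (blk 2, set 0) → VC-HIT  vc=[12]
5: 0xcc (blk 12, set 0) → VC-HIT  vc=[2]
6: 0xc6 (blk 12, set 0) → L1-HIT  vc=[2]
7: 0x2c (blk 2, set 0) → VC-HIT  vc=[12]
8: 0x21 (blk 2, set 0) → L1-HIT  vc=[12]
9: 0xc7 (blk 12, set 0) → VC-HIT  vc=[2]
10: 0xc2 (blk 12, set 0) → L1-HIT  vc=[2]
11: 0x26 (blk 2, set 0) → VC-HIT  vc=[12]
12: 0xc3 (blk 12, set 0) → VC-HIT  vc=[2]
13: 0x27 (blk 2, set 0) → VC-HIT  vc=[12]
14: 0xc0 (blk 12, set 0) → VC-HIT  vc=[2]
15: 0x23 (blk 2, set 0) → VC-HIT  vc=[12]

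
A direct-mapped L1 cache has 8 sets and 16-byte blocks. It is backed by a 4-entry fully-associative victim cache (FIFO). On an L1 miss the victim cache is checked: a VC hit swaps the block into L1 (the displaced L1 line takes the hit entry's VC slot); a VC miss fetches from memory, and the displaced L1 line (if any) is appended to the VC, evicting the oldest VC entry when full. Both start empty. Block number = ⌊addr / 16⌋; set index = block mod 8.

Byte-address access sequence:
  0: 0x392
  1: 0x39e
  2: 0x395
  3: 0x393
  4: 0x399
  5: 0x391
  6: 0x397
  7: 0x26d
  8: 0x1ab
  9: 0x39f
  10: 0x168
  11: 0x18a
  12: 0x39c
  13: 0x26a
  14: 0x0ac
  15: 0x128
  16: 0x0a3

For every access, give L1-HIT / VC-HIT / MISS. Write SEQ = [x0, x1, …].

0: 0x392 (blk 57, set 1) → MISS  vc=[]
1: 0x39e (blk 57, set 1) → L1-HIT  vc=[]
2: 0x395 (blk 57, set 1) → L1-HIT  vc=[]
3: 0x393 (blk 57, set 1) → L1-HIT  vc=[]
4: 0x399 (blk 57, set 1) → L1-HIT  vc=[]
5: 0x391 (blk 57, set 1) → L1-HIT  vc=[]
6: 0x397 (blk 57, set 1) → L1-HIT  vc=[]
7: 0x26d (blk 38, set 6) → MISS  vc=[]
8: 0x1ab (blk 26, set 2) → MISS  vc=[]
9: 0x39f (blk 57, set 1) → L1-HIT  vc=[]
10: 0x168 (blk 22, set 6) → MISS  vc=[38]
11: 0x18a (blk 24, set 0) → MISS  vc=[38]
12: 0x39c (blk 57, set 1) → L1-HIT  vc=[38]
13: 0x26a (blk 38, set 6) → VC-HIT  vc=[22]
14: 0xac (blk 10, set 2) → MISS  vc=[22, 26]
15: 0x128 (blk 18, set 2) → MISS  vc=[22, 26, 10]
16: 0xa3 (blk 10, set 2) → VC-HIT  vc=[22, 26, 18]

SEQ = [MISS, L1-HIT, L1-HIT, L1-HIT, L1-HIT, L1-HIT, L1-HIT, MISS, MISS, L1-HIT, MISS, MISS, L1-HIT, VC-HIT, MISS, MISS, VC-HIT]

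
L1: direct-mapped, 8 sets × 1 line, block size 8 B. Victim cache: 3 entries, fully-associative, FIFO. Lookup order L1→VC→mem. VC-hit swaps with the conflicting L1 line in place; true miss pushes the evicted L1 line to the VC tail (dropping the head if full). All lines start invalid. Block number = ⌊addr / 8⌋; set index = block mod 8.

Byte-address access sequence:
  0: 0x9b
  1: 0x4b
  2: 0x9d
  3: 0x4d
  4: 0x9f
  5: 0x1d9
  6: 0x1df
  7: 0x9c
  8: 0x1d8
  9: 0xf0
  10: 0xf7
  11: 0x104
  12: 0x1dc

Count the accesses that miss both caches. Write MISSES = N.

0: 0x9b (blk 19, set 3) → MISS  vc=[]
1: 0x4b (blk 9, set 1) → MISS  vc=[]
2: 0x9d (blk 19, set 3) → L1-HIT  vc=[]
3: 0x4d (blk 9, set 1) → L1-HIT  vc=[]
4: 0x9f (blk 19, set 3) → L1-HIT  vc=[]
5: 0x1d9 (blk 59, set 3) → MISS  vc=[19]
6: 0x1df (blk 59, set 3) → L1-HIT  vc=[19]
7: 0x9c (blk 19, set 3) → VC-HIT  vc=[59]
8: 0x1d8 (blk 59, set 3) → VC-HIT  vc=[19]
9: 0xf0 (blk 30, set 6) → MISS  vc=[19]
10: 0xf7 (blk 30, set 6) → L1-HIT  vc=[19]
11: 0x104 (blk 32, set 0) → MISS  vc=[19]
12: 0x1dc (blk 59, set 3) → L1-HIT  vc=[19]

MISSES = 5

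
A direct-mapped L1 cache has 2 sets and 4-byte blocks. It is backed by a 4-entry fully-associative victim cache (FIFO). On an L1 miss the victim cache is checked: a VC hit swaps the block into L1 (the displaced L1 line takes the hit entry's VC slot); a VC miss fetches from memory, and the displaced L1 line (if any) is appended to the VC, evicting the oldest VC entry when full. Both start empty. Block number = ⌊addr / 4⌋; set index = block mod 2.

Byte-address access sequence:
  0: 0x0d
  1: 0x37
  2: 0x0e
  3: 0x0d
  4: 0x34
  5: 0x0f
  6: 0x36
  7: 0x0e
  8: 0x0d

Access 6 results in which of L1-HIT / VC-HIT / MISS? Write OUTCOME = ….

#0 0xd→b3/s1 MISS; vc=[]
#1 0x37→b13/s1 MISS; vc=[3]
#2 0xe→b3/s1 VC-HIT; vc=[13]
#3 0xd→b3/s1 L1-HIT; vc=[13]
#4 0x34→b13/s1 VC-HIT; vc=[3]
#5 0xf→b3/s1 VC-HIT; vc=[13]
#6 0x36→b13/s1 VC-HIT; vc=[3]
#7 0xe→b3/s1 VC-HIT; vc=[13]
#8 0xd→b3/s1 L1-HIT; vc=[13]

OUTCOME = VC-HIT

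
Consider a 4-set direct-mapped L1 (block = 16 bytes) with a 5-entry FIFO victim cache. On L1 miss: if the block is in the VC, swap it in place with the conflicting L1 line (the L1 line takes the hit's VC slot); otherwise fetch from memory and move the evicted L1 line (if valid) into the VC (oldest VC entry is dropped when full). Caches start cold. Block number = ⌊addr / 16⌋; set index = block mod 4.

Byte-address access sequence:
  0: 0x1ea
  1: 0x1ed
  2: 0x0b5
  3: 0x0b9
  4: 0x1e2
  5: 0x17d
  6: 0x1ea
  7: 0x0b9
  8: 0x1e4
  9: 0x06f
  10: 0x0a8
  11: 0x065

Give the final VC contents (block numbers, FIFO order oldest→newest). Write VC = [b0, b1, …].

#0 0x1ea→b30/s2 MISS; vc=[]
#1 0x1ed→b30/s2 L1-HIT; vc=[]
#2 0xb5→b11/s3 MISS; vc=[]
#3 0xb9→b11/s3 L1-HIT; vc=[]
#4 0x1e2→b30/s2 L1-HIT; vc=[]
#5 0x17d→b23/s3 MISS; vc=[11]
#6 0x1ea→b30/s2 L1-HIT; vc=[11]
#7 0xb9→b11/s3 VC-HIT; vc=[23]
#8 0x1e4→b30/s2 L1-HIT; vc=[23]
#9 0x6f→b6/s2 MISS; vc=[23,30]
#10 0xa8→b10/s2 MISS; vc=[23,30,6]
#11 0x65→b6/s2 VC-HIT; vc=[23,30,10]

VC = [23, 30, 10]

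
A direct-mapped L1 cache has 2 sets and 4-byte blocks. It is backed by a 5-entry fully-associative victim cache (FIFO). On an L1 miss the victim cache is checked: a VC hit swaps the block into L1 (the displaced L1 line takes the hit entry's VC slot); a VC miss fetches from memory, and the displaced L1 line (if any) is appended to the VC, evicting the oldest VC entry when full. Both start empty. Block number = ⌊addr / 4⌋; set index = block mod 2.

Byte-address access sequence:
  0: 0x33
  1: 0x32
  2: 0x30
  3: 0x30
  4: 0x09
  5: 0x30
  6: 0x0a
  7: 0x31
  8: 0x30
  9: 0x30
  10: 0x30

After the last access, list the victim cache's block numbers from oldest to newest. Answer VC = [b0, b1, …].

VC = [2]

0: 0x33 (blk 12, set 0) → MISS  vc=[]
1: 0x32 (blk 12, set 0) → L1-HIT  vc=[]
2: 0x30 (blk 12, set 0) → L1-HIT  vc=[]
3: 0x30 (blk 12, set 0) → L1-HIT  vc=[]
4: 0x9 (blk 2, set 0) → MISS  vc=[12]
5: 0x30 (blk 12, set 0) → VC-HIT  vc=[2]
6: 0xa (blk 2, set 0) → VC-HIT  vc=[12]
7: 0x31 (blk 12, set 0) → VC-HIT  vc=[2]
8: 0x30 (blk 12, set 0) → L1-HIT  vc=[2]
9: 0x30 (blk 12, set 0) → L1-HIT  vc=[2]
10: 0x30 (blk 12, set 0) → L1-HIT  vc=[2]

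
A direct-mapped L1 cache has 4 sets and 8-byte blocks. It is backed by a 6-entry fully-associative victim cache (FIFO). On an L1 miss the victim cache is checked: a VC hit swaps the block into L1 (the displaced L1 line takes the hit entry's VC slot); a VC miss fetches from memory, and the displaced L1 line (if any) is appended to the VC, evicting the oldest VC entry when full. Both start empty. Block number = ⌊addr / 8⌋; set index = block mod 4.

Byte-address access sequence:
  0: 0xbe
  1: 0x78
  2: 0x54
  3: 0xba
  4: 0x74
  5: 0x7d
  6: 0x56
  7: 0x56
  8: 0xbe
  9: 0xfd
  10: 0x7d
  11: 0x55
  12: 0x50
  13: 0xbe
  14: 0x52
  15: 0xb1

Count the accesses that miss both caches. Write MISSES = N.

MISSES = 6

  [0] addr=0xbe blk=23 s=3: MISS | VC []
  [1] addr=0x78 blk=15 s=3: MISS | VC [23]
  [2] addr=0x54 blk=10 s=2: MISS | VC [23]
  [3] addr=0xba blk=23 s=3: VC-HIT | VC [15]
  [4] addr=0x74 blk=14 s=2: MISS | VC [15, 10]
  [5] addr=0x7d blk=15 s=3: VC-HIT | VC [23, 10]
  [6] addr=0x56 blk=10 s=2: VC-HIT | VC [23, 14]
  [7] addr=0x56 blk=10 s=2: L1-HIT | VC [23, 14]
  [8] addr=0xbe blk=23 s=3: VC-HIT | VC [15, 14]
  [9] addr=0xfd blk=31 s=3: MISS | VC [15, 14, 23]
  [10] addr=0x7d blk=15 s=3: VC-HIT | VC [31, 14, 23]
  [11] addr=0x55 blk=10 s=2: L1-HIT | VC [31, 14, 23]
  [12] addr=0x50 blk=10 s=2: L1-HIT | VC [31, 14, 23]
  [13] addr=0xbe blk=23 s=3: VC-HIT | VC [31, 14, 15]
  [14] addr=0x52 blk=10 s=2: L1-HIT | VC [31, 14, 15]
  [15] addr=0xb1 blk=22 s=2: MISS | VC [31, 14, 15, 10]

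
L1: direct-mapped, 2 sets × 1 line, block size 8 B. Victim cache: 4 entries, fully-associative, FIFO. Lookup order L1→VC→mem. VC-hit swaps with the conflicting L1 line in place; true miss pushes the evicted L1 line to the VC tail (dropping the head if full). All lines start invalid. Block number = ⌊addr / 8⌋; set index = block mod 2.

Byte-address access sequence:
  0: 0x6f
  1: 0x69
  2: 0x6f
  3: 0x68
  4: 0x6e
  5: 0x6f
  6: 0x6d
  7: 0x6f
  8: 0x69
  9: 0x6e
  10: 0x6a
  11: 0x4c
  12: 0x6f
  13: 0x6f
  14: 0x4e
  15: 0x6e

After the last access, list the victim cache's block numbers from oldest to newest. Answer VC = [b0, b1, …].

VC = [9]

#0 0x6f→b13/s1 MISS; vc=[]
#1 0x69→b13/s1 L1-HIT; vc=[]
#2 0x6f→b13/s1 L1-HIT; vc=[]
#3 0x68→b13/s1 L1-HIT; vc=[]
#4 0x6e→b13/s1 L1-HIT; vc=[]
#5 0x6f→b13/s1 L1-HIT; vc=[]
#6 0x6d→b13/s1 L1-HIT; vc=[]
#7 0x6f→b13/s1 L1-HIT; vc=[]
#8 0x69→b13/s1 L1-HIT; vc=[]
#9 0x6e→b13/s1 L1-HIT; vc=[]
#10 0x6a→b13/s1 L1-HIT; vc=[]
#11 0x4c→b9/s1 MISS; vc=[13]
#12 0x6f→b13/s1 VC-HIT; vc=[9]
#13 0x6f→b13/s1 L1-HIT; vc=[9]
#14 0x4e→b9/s1 VC-HIT; vc=[13]
#15 0x6e→b13/s1 VC-HIT; vc=[9]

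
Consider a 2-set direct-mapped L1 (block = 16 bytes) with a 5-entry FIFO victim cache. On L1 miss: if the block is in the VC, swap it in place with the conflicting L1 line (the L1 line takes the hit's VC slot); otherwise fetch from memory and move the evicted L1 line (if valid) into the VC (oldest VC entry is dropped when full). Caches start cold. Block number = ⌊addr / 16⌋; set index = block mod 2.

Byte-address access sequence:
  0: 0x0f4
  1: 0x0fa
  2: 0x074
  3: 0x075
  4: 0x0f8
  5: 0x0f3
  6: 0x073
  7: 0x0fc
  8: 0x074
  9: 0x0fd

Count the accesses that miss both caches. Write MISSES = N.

MISSES = 2

  [0] addr=0xf4 blk=15 s=1: MISS | VC []
  [1] addr=0xfa blk=15 s=1: L1-HIT | VC []
  [2] addr=0x74 blk=7 s=1: MISS | VC [15]
  [3] addr=0x75 blk=7 s=1: L1-HIT | VC [15]
  [4] addr=0xf8 blk=15 s=1: VC-HIT | VC [7]
  [5] addr=0xf3 blk=15 s=1: L1-HIT | VC [7]
  [6] addr=0x73 blk=7 s=1: VC-HIT | VC [15]
  [7] addr=0xfc blk=15 s=1: VC-HIT | VC [7]
  [8] addr=0x74 blk=7 s=1: VC-HIT | VC [15]
  [9] addr=0xfd blk=15 s=1: VC-HIT | VC [7]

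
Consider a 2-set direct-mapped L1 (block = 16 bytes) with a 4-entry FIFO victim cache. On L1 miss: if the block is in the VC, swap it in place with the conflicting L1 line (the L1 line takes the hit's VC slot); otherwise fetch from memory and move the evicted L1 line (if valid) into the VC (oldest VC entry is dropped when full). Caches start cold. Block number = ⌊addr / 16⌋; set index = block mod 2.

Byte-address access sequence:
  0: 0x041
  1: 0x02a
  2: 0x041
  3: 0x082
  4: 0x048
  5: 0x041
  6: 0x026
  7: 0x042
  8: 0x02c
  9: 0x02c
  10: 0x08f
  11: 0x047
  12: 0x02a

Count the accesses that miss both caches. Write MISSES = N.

MISSES = 3

  [0] addr=0x41 blk=4 s=0: MISS | VC []
  [1] addr=0x2a blk=2 s=0: MISS | VC [4]
  [2] addr=0x41 blk=4 s=0: VC-HIT | VC [2]
  [3] addr=0x82 blk=8 s=0: MISS | VC [2, 4]
  [4] addr=0x48 blk=4 s=0: VC-HIT | VC [2, 8]
  [5] addr=0x41 blk=4 s=0: L1-HIT | VC [2, 8]
  [6] addr=0x26 blk=2 s=0: VC-HIT | VC [4, 8]
  [7] addr=0x42 blk=4 s=0: VC-HIT | VC [2, 8]
  [8] addr=0x2c blk=2 s=0: VC-HIT | VC [4, 8]
  [9] addr=0x2c blk=2 s=0: L1-HIT | VC [4, 8]
  [10] addr=0x8f blk=8 s=0: VC-HIT | VC [4, 2]
  [11] addr=0x47 blk=4 s=0: VC-HIT | VC [8, 2]
  [12] addr=0x2a blk=2 s=0: VC-HIT | VC [8, 4]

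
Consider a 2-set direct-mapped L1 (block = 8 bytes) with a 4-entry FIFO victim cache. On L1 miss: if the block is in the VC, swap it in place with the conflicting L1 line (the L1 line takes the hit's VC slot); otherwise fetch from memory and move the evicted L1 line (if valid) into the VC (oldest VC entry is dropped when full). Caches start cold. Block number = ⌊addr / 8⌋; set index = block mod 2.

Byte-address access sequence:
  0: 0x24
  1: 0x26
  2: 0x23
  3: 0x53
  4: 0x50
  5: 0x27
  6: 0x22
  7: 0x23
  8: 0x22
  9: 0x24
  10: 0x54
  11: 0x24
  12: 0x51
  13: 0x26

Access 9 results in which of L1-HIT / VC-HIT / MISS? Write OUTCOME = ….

  [0] addr=0x24 blk=4 s=0: MISS | VC []
  [1] addr=0x26 blk=4 s=0: L1-HIT | VC []
  [2] addr=0x23 blk=4 s=0: L1-HIT | VC []
  [3] addr=0x53 blk=10 s=0: MISS | VC [4]
  [4] addr=0x50 blk=10 s=0: L1-HIT | VC [4]
  [5] addr=0x27 blk=4 s=0: VC-HIT | VC [10]
  [6] addr=0x22 blk=4 s=0: L1-HIT | VC [10]
  [7] addr=0x23 blk=4 s=0: L1-HIT | VC [10]
  [8] addr=0x22 blk=4 s=0: L1-HIT | VC [10]
  [9] addr=0x24 blk=4 s=0: L1-HIT | VC [10]
  [10] addr=0x54 blk=10 s=0: VC-HIT | VC [4]
  [11] addr=0x24 blk=4 s=0: VC-HIT | VC [10]
  [12] addr=0x51 blk=10 s=0: VC-HIT | VC [4]
  [13] addr=0x26 blk=4 s=0: VC-HIT | VC [10]

OUTCOME = L1-HIT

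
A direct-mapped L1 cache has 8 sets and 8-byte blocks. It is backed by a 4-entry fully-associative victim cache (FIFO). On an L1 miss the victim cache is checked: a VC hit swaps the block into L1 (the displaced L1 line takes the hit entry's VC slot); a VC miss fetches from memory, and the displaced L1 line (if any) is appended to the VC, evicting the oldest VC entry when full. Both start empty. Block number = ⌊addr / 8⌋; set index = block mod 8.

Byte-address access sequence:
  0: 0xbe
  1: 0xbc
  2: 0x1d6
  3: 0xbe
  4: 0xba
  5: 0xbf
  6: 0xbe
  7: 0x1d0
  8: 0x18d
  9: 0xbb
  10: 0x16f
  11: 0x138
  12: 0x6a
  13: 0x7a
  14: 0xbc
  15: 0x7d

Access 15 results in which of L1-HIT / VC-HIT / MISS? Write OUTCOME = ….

  [0] addr=0xbe blk=23 s=7: MISS | VC []
  [1] addr=0xbc blk=23 s=7: L1-HIT | VC []
  [2] addr=0x1d6 blk=58 s=2: MISS | VC []
  [3] addr=0xbe blk=23 s=7: L1-HIT | VC []
  [4] addr=0xba blk=23 s=7: L1-HIT | VC []
  [5] addr=0xbf blk=23 s=7: L1-HIT | VC []
  [6] addr=0xbe blk=23 s=7: L1-HIT | VC []
  [7] addr=0x1d0 blk=58 s=2: L1-HIT | VC []
  [8] addr=0x18d blk=49 s=1: MISS | VC []
  [9] addr=0xbb blk=23 s=7: L1-HIT | VC []
  [10] addr=0x16f blk=45 s=5: MISS | VC []
  [11] addr=0x138 blk=39 s=7: MISS | VC [23]
  [12] addr=0x6a blk=13 s=5: MISS | VC [23, 45]
  [13] addr=0x7a blk=15 s=7: MISS | VC [23, 45, 39]
  [14] addr=0xbc blk=23 s=7: VC-HIT | VC [15, 45, 39]
  [15] addr=0x7d blk=15 s=7: VC-HIT | VC [23, 45, 39]

OUTCOME = VC-HIT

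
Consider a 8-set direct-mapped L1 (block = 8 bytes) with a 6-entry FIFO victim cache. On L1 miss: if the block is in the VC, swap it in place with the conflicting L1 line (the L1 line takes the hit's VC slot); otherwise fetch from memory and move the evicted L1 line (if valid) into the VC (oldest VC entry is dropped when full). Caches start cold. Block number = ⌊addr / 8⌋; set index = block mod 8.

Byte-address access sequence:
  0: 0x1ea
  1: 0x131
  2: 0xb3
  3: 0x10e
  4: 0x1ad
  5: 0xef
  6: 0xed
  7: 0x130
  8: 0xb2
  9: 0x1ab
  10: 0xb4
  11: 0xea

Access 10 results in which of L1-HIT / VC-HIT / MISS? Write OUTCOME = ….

0: 0x1ea (blk 61, set 5) → MISS  vc=[]
1: 0x131 (blk 38, set 6) → MISS  vc=[]
2: 0xb3 (blk 22, set 6) → MISS  vc=[38]
3: 0x10e (blk 33, set 1) → MISS  vc=[38]
4: 0x1ad (blk 53, set 5) → MISS  vc=[38, 61]
5: 0xef (blk 29, set 5) → MISS  vc=[38, 61, 53]
6: 0xed (blk 29, set 5) → L1-HIT  vc=[38, 61, 53]
7: 0x130 (blk 38, set 6) → VC-HIT  vc=[22, 61, 53]
8: 0xb2 (blk 22, set 6) → VC-HIT  vc=[38, 61, 53]
9: 0x1ab (blk 53, set 5) → VC-HIT  vc=[38, 61, 29]
10: 0xb4 (blk 22, set 6) → L1-HIT  vc=[38, 61, 29]
11: 0xea (blk 29, set 5) → VC-HIT  vc=[38, 61, 53]

OUTCOME = L1-HIT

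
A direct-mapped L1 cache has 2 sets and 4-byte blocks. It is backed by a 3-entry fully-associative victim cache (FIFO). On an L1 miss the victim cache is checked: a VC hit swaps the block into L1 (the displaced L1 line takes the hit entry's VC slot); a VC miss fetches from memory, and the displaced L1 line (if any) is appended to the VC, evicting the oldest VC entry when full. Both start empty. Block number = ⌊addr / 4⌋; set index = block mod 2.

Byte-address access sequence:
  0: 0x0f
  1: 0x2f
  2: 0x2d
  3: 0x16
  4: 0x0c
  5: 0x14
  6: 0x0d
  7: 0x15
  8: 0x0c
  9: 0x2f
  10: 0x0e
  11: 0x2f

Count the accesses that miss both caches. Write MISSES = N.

MISSES = 3

#0 0xf→b3/s1 MISS; vc=[]
#1 0x2f→b11/s1 MISS; vc=[3]
#2 0x2d→b11/s1 L1-HIT; vc=[3]
#3 0x16→b5/s1 MISS; vc=[3,11]
#4 0xc→b3/s1 VC-HIT; vc=[5,11]
#5 0x14→b5/s1 VC-HIT; vc=[3,11]
#6 0xd→b3/s1 VC-HIT; vc=[5,11]
#7 0x15→b5/s1 VC-HIT; vc=[3,11]
#8 0xc→b3/s1 VC-HIT; vc=[5,11]
#9 0x2f→b11/s1 VC-HIT; vc=[5,3]
#10 0xe→b3/s1 VC-HIT; vc=[5,11]
#11 0x2f→b11/s1 VC-HIT; vc=[5,3]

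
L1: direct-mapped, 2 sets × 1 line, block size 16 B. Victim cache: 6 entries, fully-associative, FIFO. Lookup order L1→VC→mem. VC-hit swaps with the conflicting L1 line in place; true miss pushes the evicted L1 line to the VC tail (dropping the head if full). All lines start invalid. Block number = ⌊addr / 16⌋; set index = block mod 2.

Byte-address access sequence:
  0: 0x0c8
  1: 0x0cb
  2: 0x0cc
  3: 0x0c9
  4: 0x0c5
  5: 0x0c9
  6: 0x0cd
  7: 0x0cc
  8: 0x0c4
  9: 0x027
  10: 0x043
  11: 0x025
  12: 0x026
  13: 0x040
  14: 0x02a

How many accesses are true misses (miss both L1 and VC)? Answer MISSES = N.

0: 0xc8 (blk 12, set 0) → MISS  vc=[]
1: 0xcb (blk 12, set 0) → L1-HIT  vc=[]
2: 0xcc (blk 12, set 0) → L1-HIT  vc=[]
3: 0xc9 (blk 12, set 0) → L1-HIT  vc=[]
4: 0xc5 (blk 12, set 0) → L1-HIT  vc=[]
5: 0xc9 (blk 12, set 0) → L1-HIT  vc=[]
6: 0xcd (blk 12, set 0) → L1-HIT  vc=[]
7: 0xcc (blk 12, set 0) → L1-HIT  vc=[]
8: 0xc4 (blk 12, set 0) → L1-HIT  vc=[]
9: 0x27 (blk 2, set 0) → MISS  vc=[12]
10: 0x43 (blk 4, set 0) → MISS  vc=[12, 2]
11: 0x25 (blk 2, set 0) → VC-HIT  vc=[12, 4]
12: 0x26 (blk 2, set 0) → L1-HIT  vc=[12, 4]
13: 0x40 (blk 4, set 0) → VC-HIT  vc=[12, 2]
14: 0x2a (blk 2, set 0) → VC-HIT  vc=[12, 4]

MISSES = 3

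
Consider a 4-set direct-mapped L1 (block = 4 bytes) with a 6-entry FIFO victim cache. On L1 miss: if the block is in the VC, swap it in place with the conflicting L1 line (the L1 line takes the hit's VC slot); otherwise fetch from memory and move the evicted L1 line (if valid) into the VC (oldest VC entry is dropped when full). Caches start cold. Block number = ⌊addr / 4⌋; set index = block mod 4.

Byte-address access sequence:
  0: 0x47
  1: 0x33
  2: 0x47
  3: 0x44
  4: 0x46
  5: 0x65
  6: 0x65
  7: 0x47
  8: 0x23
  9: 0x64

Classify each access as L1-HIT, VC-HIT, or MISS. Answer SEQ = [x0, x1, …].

#0 0x47→b17/s1 MISS; vc=[]
#1 0x33→b12/s0 MISS; vc=[]
#2 0x47→b17/s1 L1-HIT; vc=[]
#3 0x44→b17/s1 L1-HIT; vc=[]
#4 0x46→b17/s1 L1-HIT; vc=[]
#5 0x65→b25/s1 MISS; vc=[17]
#6 0x65→b25/s1 L1-HIT; vc=[17]
#7 0x47→b17/s1 VC-HIT; vc=[25]
#8 0x23→b8/s0 MISS; vc=[25,12]
#9 0x64→b25/s1 VC-HIT; vc=[17,12]

SEQ = [MISS, MISS, L1-HIT, L1-HIT, L1-HIT, MISS, L1-HIT, VC-HIT, MISS, VC-HIT]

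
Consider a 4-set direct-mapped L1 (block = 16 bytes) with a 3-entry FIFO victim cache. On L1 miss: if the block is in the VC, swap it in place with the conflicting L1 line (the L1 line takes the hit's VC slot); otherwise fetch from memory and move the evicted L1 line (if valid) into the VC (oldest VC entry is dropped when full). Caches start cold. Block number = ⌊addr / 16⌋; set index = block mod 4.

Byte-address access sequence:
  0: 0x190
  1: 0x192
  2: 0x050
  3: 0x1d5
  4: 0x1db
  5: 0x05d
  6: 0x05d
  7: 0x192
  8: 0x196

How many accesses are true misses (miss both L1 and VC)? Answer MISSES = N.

MISSES = 3

  [0] addr=0x190 blk=25 s=1: MISS | VC []
  [1] addr=0x192 blk=25 s=1: L1-HIT | VC []
  [2] addr=0x50 blk=5 s=1: MISS | VC [25]
  [3] addr=0x1d5 blk=29 s=1: MISS | VC [25, 5]
  [4] addr=0x1db blk=29 s=1: L1-HIT | VC [25, 5]
  [5] addr=0x5d blk=5 s=1: VC-HIT | VC [25, 29]
  [6] addr=0x5d blk=5 s=1: L1-HIT | VC [25, 29]
  [7] addr=0x192 blk=25 s=1: VC-HIT | VC [5, 29]
  [8] addr=0x196 blk=25 s=1: L1-HIT | VC [5, 29]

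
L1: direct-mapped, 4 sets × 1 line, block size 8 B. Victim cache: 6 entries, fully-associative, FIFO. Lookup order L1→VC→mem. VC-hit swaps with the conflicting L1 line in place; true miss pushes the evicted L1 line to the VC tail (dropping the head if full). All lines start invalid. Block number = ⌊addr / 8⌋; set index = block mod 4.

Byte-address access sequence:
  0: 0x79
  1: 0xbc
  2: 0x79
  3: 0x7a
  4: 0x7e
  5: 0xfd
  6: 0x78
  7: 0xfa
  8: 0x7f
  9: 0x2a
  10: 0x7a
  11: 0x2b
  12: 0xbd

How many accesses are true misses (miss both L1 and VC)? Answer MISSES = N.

MISSES = 4

#0 0x79→b15/s3 MISS; vc=[]
#1 0xbc→b23/s3 MISS; vc=[15]
#2 0x79→b15/s3 VC-HIT; vc=[23]
#3 0x7a→b15/s3 L1-HIT; vc=[23]
#4 0x7e→b15/s3 L1-HIT; vc=[23]
#5 0xfd→b31/s3 MISS; vc=[23,15]
#6 0x78→b15/s3 VC-HIT; vc=[23,31]
#7 0xfa→b31/s3 VC-HIT; vc=[23,15]
#8 0x7f→b15/s3 VC-HIT; vc=[23,31]
#9 0x2a→b5/s1 MISS; vc=[23,31]
#10 0x7a→b15/s3 L1-HIT; vc=[23,31]
#11 0x2b→b5/s1 L1-HIT; vc=[23,31]
#12 0xbd→b23/s3 VC-HIT; vc=[15,31]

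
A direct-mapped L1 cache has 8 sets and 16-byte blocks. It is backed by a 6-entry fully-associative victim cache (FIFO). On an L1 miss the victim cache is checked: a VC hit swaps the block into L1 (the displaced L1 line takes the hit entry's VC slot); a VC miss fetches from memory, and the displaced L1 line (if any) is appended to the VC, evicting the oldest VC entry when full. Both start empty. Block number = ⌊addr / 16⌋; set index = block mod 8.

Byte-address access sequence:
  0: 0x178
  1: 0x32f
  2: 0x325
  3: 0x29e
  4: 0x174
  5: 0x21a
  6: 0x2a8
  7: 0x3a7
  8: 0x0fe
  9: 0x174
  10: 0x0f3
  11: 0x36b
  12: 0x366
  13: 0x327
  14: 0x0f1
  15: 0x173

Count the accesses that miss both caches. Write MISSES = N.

MISSES = 8

#0 0x178→b23/s7 MISS; vc=[]
#1 0x32f→b50/s2 MISS; vc=[]
#2 0x325→b50/s2 L1-HIT; vc=[]
#3 0x29e→b41/s1 MISS; vc=[]
#4 0x174→b23/s7 L1-HIT; vc=[]
#5 0x21a→b33/s1 MISS; vc=[41]
#6 0x2a8→b42/s2 MISS; vc=[41,50]
#7 0x3a7→b58/s2 MISS; vc=[41,50,42]
#8 0xfe→b15/s7 MISS; vc=[41,50,42,23]
#9 0x174→b23/s7 VC-HIT; vc=[41,50,42,15]
#10 0xf3→b15/s7 VC-HIT; vc=[41,50,42,23]
#11 0x36b→b54/s6 MISS; vc=[41,50,42,23]
#12 0x366→b54/s6 L1-HIT; vc=[41,50,42,23]
#13 0x327→b50/s2 VC-HIT; vc=[41,58,42,23]
#14 0xf1→b15/s7 L1-HIT; vc=[41,58,42,23]
#15 0x173→b23/s7 VC-HIT; vc=[41,58,42,15]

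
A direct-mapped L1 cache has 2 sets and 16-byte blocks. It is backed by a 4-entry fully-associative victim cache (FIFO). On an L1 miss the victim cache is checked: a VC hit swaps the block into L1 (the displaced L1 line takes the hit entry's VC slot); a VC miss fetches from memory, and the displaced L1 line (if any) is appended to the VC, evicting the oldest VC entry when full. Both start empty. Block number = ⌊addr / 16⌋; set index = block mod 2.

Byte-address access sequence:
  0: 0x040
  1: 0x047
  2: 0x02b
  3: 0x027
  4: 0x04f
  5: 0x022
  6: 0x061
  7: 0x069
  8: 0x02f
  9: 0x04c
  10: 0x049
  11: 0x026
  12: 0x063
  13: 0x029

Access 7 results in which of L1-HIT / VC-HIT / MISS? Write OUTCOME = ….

OUTCOME = L1-HIT

0: 0x40 (blk 4, set 0) → MISS  vc=[]
1: 0x47 (blk 4, set 0) → L1-HIT  vc=[]
2: 0x2b (blk 2, set 0) → MISS  vc=[4]
3: 0x27 (blk 2, set 0) → L1-HIT  vc=[4]
4: 0x4f (blk 4, set 0) → VC-HIT  vc=[2]
5: 0x22 (blk 2, set 0) → VC-HIT  vc=[4]
6: 0x61 (blk 6, set 0) → MISS  vc=[4, 2]
7: 0x69 (blk 6, set 0) → L1-HIT  vc=[4, 2]
8: 0x2f (blk 2, set 0) → VC-HIT  vc=[4, 6]
9: 0x4c (blk 4, set 0) → VC-HIT  vc=[2, 6]
10: 0x49 (blk 4, set 0) → L1-HIT  vc=[2, 6]
11: 0x26 (blk 2, set 0) → VC-HIT  vc=[4, 6]
12: 0x63 (blk 6, set 0) → VC-HIT  vc=[4, 2]
13: 0x29 (blk 2, set 0) → VC-HIT  vc=[4, 6]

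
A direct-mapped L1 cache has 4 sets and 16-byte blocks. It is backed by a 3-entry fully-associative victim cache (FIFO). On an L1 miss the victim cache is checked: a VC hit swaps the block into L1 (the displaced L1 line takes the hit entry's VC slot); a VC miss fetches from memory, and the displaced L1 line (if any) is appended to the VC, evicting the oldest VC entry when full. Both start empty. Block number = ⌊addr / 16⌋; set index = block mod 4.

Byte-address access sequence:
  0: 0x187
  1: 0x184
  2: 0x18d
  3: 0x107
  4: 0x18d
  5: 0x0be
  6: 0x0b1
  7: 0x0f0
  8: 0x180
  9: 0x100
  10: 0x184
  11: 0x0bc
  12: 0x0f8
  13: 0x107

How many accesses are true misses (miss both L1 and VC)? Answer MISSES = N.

MISSES = 4

0: 0x187 (blk 24, set 0) → MISS  vc=[]
1: 0x184 (blk 24, set 0) → L1-HIT  vc=[]
2: 0x18d (blk 24, set 0) → L1-HIT  vc=[]
3: 0x107 (blk 16, set 0) → MISS  vc=[24]
4: 0x18d (blk 24, set 0) → VC-HIT  vc=[16]
5: 0xbe (blk 11, set 3) → MISS  vc=[16]
6: 0xb1 (blk 11, set 3) → L1-HIT  vc=[16]
7: 0xf0 (blk 15, set 3) → MISS  vc=[16, 11]
8: 0x180 (blk 24, set 0) → L1-HIT  vc=[16, 11]
9: 0x100 (blk 16, set 0) → VC-HIT  vc=[24, 11]
10: 0x184 (blk 24, set 0) → VC-HIT  vc=[16, 11]
11: 0xbc (blk 11, set 3) → VC-HIT  vc=[16, 15]
12: 0xf8 (blk 15, set 3) → VC-HIT  vc=[16, 11]
13: 0x107 (blk 16, set 0) → VC-HIT  vc=[24, 11]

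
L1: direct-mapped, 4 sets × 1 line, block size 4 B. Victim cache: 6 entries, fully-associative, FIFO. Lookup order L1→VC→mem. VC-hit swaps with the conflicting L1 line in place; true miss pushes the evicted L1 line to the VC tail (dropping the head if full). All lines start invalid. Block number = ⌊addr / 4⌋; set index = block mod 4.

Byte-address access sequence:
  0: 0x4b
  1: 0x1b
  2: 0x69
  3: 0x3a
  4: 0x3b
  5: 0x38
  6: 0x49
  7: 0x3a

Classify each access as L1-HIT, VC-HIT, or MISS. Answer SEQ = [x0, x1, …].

0: 0x4b (blk 18, set 2) → MISS  vc=[]
1: 0x1b (blk 6, set 2) → MISS  vc=[18]
2: 0x69 (blk 26, set 2) → MISS  vc=[18, 6]
3: 0x3a (blk 14, set 2) → MISS  vc=[18, 6, 26]
4: 0x3b (blk 14, set 2) → L1-HIT  vc=[18, 6, 26]
5: 0x38 (blk 14, set 2) → L1-HIT  vc=[18, 6, 26]
6: 0x49 (blk 18, set 2) → VC-HIT  vc=[14, 6, 26]
7: 0x3a (blk 14, set 2) → VC-HIT  vc=[18, 6, 26]

SEQ = [MISS, MISS, MISS, MISS, L1-HIT, L1-HIT, VC-HIT, VC-HIT]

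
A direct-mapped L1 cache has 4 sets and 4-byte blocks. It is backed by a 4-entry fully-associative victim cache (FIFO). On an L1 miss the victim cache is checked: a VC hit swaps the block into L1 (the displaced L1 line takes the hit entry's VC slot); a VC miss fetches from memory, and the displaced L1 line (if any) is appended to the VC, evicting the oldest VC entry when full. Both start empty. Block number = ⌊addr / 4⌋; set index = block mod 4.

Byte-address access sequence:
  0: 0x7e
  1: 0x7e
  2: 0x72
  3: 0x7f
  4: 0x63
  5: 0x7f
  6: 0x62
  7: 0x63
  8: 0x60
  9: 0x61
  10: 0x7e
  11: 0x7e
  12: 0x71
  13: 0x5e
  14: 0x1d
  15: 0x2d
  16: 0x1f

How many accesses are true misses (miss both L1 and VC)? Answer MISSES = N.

#0 0x7e→b31/s3 MISS; vc=[]
#1 0x7e→b31/s3 L1-HIT; vc=[]
#2 0x72→b28/s0 MISS; vc=[]
#3 0x7f→b31/s3 L1-HIT; vc=[]
#4 0x63→b24/s0 MISS; vc=[28]
#5 0x7f→b31/s3 L1-HIT; vc=[28]
#6 0x62→b24/s0 L1-HIT; vc=[28]
#7 0x63→b24/s0 L1-HIT; vc=[28]
#8 0x60→b24/s0 L1-HIT; vc=[28]
#9 0x61→b24/s0 L1-HIT; vc=[28]
#10 0x7e→b31/s3 L1-HIT; vc=[28]
#11 0x7e→b31/s3 L1-HIT; vc=[28]
#12 0x71→b28/s0 VC-HIT; vc=[24]
#13 0x5e→b23/s3 MISS; vc=[24,31]
#14 0x1d→b7/s3 MISS; vc=[24,31,23]
#15 0x2d→b11/s3 MISS; vc=[24,31,23,7]
#16 0x1f→b7/s3 VC-HIT; vc=[24,31,23,11]

MISSES = 6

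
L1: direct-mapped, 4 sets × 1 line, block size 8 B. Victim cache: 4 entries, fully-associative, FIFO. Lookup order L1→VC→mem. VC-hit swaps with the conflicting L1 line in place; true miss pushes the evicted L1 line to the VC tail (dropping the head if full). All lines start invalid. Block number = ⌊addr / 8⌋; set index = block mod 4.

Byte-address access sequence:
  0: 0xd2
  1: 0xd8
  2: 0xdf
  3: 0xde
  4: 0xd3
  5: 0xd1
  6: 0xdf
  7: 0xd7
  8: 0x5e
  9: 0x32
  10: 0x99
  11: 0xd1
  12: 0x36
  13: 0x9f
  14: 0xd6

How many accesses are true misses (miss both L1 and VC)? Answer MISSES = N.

MISSES = 5

0: 0xd2 (blk 26, set 2) → MISS  vc=[]
1: 0xd8 (blk 27, set 3) → MISS  vc=[]
2: 0xdf (blk 27, set 3) → L1-HIT  vc=[]
3: 0xde (blk 27, set 3) → L1-HIT  vc=[]
4: 0xd3 (blk 26, set 2) → L1-HIT  vc=[]
5: 0xd1 (blk 26, set 2) → L1-HIT  vc=[]
6: 0xdf (blk 27, set 3) → L1-HIT  vc=[]
7: 0xd7 (blk 26, set 2) → L1-HIT  vc=[]
8: 0x5e (blk 11, set 3) → MISS  vc=[27]
9: 0x32 (blk 6, set 2) → MISS  vc=[27, 26]
10: 0x99 (blk 19, set 3) → MISS  vc=[27, 26, 11]
11: 0xd1 (blk 26, set 2) → VC-HIT  vc=[27, 6, 11]
12: 0x36 (blk 6, set 2) → VC-HIT  vc=[27, 26, 11]
13: 0x9f (blk 19, set 3) → L1-HIT  vc=[27, 26, 11]
14: 0xd6 (blk 26, set 2) → VC-HIT  vc=[27, 6, 11]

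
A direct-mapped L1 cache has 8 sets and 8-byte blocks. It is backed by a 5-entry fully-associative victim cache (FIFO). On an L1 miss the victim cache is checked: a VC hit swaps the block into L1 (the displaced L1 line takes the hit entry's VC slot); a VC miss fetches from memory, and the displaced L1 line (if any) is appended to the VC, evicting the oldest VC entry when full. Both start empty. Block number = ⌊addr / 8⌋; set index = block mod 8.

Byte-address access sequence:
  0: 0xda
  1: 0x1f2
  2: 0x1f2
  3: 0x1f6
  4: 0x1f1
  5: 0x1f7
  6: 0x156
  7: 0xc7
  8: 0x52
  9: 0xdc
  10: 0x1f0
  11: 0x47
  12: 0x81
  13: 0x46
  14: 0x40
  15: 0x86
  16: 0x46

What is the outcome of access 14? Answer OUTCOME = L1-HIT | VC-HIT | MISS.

OUTCOME = L1-HIT

0: 0xda (blk 27, set 3) → MISS  vc=[]
1: 0x1f2 (blk 62, set 6) → MISS  vc=[]
2: 0x1f2 (blk 62, set 6) → L1-HIT  vc=[]
3: 0x1f6 (blk 62, set 6) → L1-HIT  vc=[]
4: 0x1f1 (blk 62, set 6) → L1-HIT  vc=[]
5: 0x1f7 (blk 62, set 6) → L1-HIT  vc=[]
6: 0x156 (blk 42, set 2) → MISS  vc=[]
7: 0xc7 (blk 24, set 0) → MISS  vc=[]
8: 0x52 (blk 10, set 2) → MISS  vc=[42]
9: 0xdc (blk 27, set 3) → L1-HIT  vc=[42]
10: 0x1f0 (blk 62, set 6) → L1-HIT  vc=[42]
11: 0x47 (blk 8, set 0) → MISS  vc=[42, 24]
12: 0x81 (blk 16, set 0) → MISS  vc=[42, 24, 8]
13: 0x46 (blk 8, set 0) → VC-HIT  vc=[42, 24, 16]
14: 0x40 (blk 8, set 0) → L1-HIT  vc=[42, 24, 16]
15: 0x86 (blk 16, set 0) → VC-HIT  vc=[42, 24, 8]
16: 0x46 (blk 8, set 0) → VC-HIT  vc=[42, 24, 16]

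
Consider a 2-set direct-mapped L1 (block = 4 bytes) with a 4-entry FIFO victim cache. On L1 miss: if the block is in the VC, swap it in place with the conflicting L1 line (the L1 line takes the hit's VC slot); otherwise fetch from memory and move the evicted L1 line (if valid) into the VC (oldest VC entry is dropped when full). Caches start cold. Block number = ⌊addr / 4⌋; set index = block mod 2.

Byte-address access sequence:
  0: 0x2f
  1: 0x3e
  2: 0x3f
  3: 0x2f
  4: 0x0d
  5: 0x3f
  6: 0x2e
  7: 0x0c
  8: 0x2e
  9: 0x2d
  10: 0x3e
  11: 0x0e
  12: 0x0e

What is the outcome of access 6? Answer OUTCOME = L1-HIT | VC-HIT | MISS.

OUTCOME = VC-HIT

  [0] addr=0x2f blk=11 s=1: MISS | VC []
  [1] addr=0x3e blk=15 s=1: MISS | VC [11]
  [2] addr=0x3f blk=15 s=1: L1-HIT | VC [11]
  [3] addr=0x2f blk=11 s=1: VC-HIT | VC [15]
  [4] addr=0xd blk=3 s=1: MISS | VC [15, 11]
  [5] addr=0x3f blk=15 s=1: VC-HIT | VC [3, 11]
  [6] addr=0x2e blk=11 s=1: VC-HIT | VC [3, 15]
  [7] addr=0xc blk=3 s=1: VC-HIT | VC [11, 15]
  [8] addr=0x2e blk=11 s=1: VC-HIT | VC [3, 15]
  [9] addr=0x2d blk=11 s=1: L1-HIT | VC [3, 15]
  [10] addr=0x3e blk=15 s=1: VC-HIT | VC [3, 11]
  [11] addr=0xe blk=3 s=1: VC-HIT | VC [15, 11]
  [12] addr=0xe blk=3 s=1: L1-HIT | VC [15, 11]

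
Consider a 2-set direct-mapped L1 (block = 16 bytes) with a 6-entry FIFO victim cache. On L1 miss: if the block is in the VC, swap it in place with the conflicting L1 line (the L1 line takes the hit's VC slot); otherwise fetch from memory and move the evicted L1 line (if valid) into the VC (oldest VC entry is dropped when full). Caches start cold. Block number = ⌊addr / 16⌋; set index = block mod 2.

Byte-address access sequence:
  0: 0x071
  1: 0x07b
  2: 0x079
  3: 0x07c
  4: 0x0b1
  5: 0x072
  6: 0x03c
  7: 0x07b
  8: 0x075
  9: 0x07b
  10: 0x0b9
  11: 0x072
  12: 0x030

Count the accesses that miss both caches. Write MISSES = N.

MISSES = 3

  [0] addr=0x71 blk=7 s=1: MISS | VC []
  [1] addr=0x7b blk=7 s=1: L1-HIT | VC []
  [2] addr=0x79 blk=7 s=1: L1-HIT | VC []
  [3] addr=0x7c blk=7 s=1: L1-HIT | VC []
  [4] addr=0xb1 blk=11 s=1: MISS | VC [7]
  [5] addr=0x72 blk=7 s=1: VC-HIT | VC [11]
  [6] addr=0x3c blk=3 s=1: MISS | VC [11, 7]
  [7] addr=0x7b blk=7 s=1: VC-HIT | VC [11, 3]
  [8] addr=0x75 blk=7 s=1: L1-HIT | VC [11, 3]
  [9] addr=0x7b blk=7 s=1: L1-HIT | VC [11, 3]
  [10] addr=0xb9 blk=11 s=1: VC-HIT | VC [7, 3]
  [11] addr=0x72 blk=7 s=1: VC-HIT | VC [11, 3]
  [12] addr=0x30 blk=3 s=1: VC-HIT | VC [11, 7]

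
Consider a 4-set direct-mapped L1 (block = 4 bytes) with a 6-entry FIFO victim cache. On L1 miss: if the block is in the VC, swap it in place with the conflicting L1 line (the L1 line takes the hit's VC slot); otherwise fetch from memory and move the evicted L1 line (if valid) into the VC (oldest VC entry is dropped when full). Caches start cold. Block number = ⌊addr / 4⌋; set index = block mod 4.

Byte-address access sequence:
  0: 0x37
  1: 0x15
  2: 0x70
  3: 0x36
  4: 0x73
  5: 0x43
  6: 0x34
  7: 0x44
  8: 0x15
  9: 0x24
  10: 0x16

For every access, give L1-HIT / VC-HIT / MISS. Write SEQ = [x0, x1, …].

  [0] addr=0x37 blk=13 s=1: MISS | VC []
  [1] addr=0x15 blk=5 s=1: MISS | VC [13]
  [2] addr=0x70 blk=28 s=0: MISS | VC [13]
  [3] addr=0x36 blk=13 s=1: VC-HIT | VC [5]
  [4] addr=0x73 blk=28 s=0: L1-HIT | VC [5]
  [5] addr=0x43 blk=16 s=0: MISS | VC [5, 28]
  [6] addr=0x34 blk=13 s=1: L1-HIT | VC [5, 28]
  [7] addr=0x44 blk=17 s=1: MISS | VC [5, 28, 13]
  [8] addr=0x15 blk=5 s=1: VC-HIT | VC [17, 28, 13]
  [9] addr=0x24 blk=9 s=1: MISS | VC [17, 28, 13, 5]
  [10] addr=0x16 blk=5 s=1: VC-HIT | VC [17, 28, 13, 9]

SEQ = [MISS, MISS, MISS, VC-HIT, L1-HIT, MISS, L1-HIT, MISS, VC-HIT, MISS, VC-HIT]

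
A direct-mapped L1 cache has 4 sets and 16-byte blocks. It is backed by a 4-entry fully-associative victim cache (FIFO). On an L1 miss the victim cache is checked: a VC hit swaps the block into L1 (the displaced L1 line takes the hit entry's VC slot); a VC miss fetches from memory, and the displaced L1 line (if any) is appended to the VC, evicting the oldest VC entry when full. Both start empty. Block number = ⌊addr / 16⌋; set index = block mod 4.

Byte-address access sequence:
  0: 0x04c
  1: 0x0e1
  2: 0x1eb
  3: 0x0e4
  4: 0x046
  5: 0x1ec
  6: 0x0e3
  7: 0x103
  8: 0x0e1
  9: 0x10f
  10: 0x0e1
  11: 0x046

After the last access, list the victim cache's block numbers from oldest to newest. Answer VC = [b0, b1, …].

#0 0x4c→b4/s0 MISS; vc=[]
#1 0xe1→b14/s2 MISS; vc=[]
#2 0x1eb→b30/s2 MISS; vc=[14]
#3 0xe4→b14/s2 VC-HIT; vc=[30]
#4 0x46→b4/s0 L1-HIT; vc=[30]
#5 0x1ec→b30/s2 VC-HIT; vc=[14]
#6 0xe3→b14/s2 VC-HIT; vc=[30]
#7 0x103→b16/s0 MISS; vc=[30,4]
#8 0xe1→b14/s2 L1-HIT; vc=[30,4]
#9 0x10f→b16/s0 L1-HIT; vc=[30,4]
#10 0xe1→b14/s2 L1-HIT; vc=[30,4]
#11 0x46→b4/s0 VC-HIT; vc=[30,16]

VC = [30, 16]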